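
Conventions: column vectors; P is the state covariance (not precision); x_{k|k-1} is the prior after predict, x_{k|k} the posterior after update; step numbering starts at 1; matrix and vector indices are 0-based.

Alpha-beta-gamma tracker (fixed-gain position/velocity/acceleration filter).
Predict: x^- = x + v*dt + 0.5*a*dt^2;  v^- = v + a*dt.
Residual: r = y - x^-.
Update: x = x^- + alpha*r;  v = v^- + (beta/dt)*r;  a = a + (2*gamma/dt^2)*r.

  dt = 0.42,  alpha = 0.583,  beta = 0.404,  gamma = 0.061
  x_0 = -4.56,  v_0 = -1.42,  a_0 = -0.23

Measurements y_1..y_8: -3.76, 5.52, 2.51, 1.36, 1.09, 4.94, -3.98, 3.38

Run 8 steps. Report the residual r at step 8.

resid = 8.1145

step 1: x_pred=-5.1767  r=1.4167  x^+=-4.3508  v^+=-0.1539  a^+=0.7498
step 2: x_pred=-4.3493  r=9.8693  x^+=1.4045  v^+=9.6543  a^+=7.5755
step 3: x_pred=6.1275  r=-3.6175  x^+=4.0185  v^+=9.3563  a^+=5.0736
step 4: x_pred=8.3956  r=-7.0356  x^+=4.2939  v^+=4.7196  a^+=0.2077
step 5: x_pred=6.2944  r=-5.2044  x^+=3.2602  v^+=-0.1993  a^+=-3.3918
step 6: x_pred=2.8774  r=2.0626  x^+=4.0799  v^+=0.3602  a^+=-1.9652
step 7: x_pred=4.0578  r=-8.0378  x^+=-0.6282  v^+=-8.1968  a^+=-7.5243
step 8: x_pred=-4.7345  r=8.1145  x^+=-0.0038  v^+=-3.5516  a^+=-1.9122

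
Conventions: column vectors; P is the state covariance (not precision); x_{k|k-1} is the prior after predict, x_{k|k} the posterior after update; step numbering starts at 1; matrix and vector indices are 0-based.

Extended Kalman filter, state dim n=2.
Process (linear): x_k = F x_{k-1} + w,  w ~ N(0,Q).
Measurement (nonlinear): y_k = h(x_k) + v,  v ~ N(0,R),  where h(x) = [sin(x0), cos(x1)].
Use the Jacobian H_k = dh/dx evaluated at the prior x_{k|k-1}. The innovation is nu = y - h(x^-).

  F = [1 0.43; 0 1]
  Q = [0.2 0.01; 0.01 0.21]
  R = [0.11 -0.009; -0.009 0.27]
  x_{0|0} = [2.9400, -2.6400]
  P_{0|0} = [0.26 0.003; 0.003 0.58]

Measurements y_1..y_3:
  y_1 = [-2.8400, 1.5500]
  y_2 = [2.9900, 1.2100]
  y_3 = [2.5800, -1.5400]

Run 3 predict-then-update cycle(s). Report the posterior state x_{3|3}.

step 1: x^-=[1.8048, -2.6400]  P^-=[0.5698 0.2624; 0.2624 0.7900]  H_jac=[-0.2319 0.0000; 0.0000 0.4808]  S=[0.1406 -0.0383; -0.0383 0.4526]  K=[-0.8840 0.2040; -0.2092 0.8215]  nu=[-3.8127, 2.4268]  x^+=[5.6704, 0.1512]  P^+=[0.4273 0.1311; 0.1311 0.4652]
step 2: x^-=[5.7354, 0.1512]  P^-=[0.8261 0.3412; 0.3412 0.6752]  H_jac=[0.8537 0.0000; 0.0000 -0.1506]  S=[0.7120 -0.0529; -0.0529 0.2853]  K=[0.9907 0.0035; 0.3879 -0.2845]  nu=[3.5108, 0.2214]  x^+=[9.2143, 1.4501]  P^+=[0.1276 0.0530; 0.0530 0.5333]
step 3: x^-=[9.8378, 1.4501]  P^-=[0.4718 0.2923; 0.2923 0.7433]  H_jac=[-0.9159 0.0000; 0.0000 -0.9927]  S=[0.5058 0.2568; 0.2568 1.0025]  K=[-0.8132 -0.0812; -0.1789 -0.6902]  nu=[2.9814, -1.6604]  x^+=[7.5483, 2.0627]  P^+=[0.0969 0.0147; 0.0147 0.1861]

x_post = [7.5483, 2.0627]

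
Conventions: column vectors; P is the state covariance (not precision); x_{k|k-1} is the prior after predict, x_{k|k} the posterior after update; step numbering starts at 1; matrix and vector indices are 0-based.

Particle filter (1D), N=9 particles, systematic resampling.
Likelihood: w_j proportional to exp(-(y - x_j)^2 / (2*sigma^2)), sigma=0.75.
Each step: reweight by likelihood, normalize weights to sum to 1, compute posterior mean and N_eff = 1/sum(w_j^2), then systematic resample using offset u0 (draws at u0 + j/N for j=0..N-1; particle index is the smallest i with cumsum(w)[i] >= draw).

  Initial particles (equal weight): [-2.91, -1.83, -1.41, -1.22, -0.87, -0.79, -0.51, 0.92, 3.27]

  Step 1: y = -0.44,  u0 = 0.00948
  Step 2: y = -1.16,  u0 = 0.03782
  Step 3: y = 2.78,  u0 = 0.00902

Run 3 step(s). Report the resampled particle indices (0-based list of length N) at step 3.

step 1: w=[0.0011, 0.0434, 0.1048, 0.1409, 0.2053, 0.2170, 0.2409, 0.0467, 0.0000]  mean=-0.8320  Neff=5.4909  idx=[1, 2, 3, 4, 4, 5, 5, 6, 6]
step 2: w=[0.0881, 0.1242, 0.1309, 0.1219, 0.1219, 0.1163, 0.1163, 0.0902, 0.0902]  mean=-0.9839  Neff=8.8213  idx=[0, 1, 2, 3, 4, 5, 6, 6, 8]
step 3: w=[0.0001, 0.0014, 0.0057, 0.0612, 0.0612, 0.1022, 0.1022, 0.1022, 0.5638]  mean=-0.6453  Neff=2.8032  idx=[3, 4, 5, 7, 8, 8, 8, 8, 8]

resampled_idx = [3, 4, 5, 7, 8, 8, 8, 8, 8]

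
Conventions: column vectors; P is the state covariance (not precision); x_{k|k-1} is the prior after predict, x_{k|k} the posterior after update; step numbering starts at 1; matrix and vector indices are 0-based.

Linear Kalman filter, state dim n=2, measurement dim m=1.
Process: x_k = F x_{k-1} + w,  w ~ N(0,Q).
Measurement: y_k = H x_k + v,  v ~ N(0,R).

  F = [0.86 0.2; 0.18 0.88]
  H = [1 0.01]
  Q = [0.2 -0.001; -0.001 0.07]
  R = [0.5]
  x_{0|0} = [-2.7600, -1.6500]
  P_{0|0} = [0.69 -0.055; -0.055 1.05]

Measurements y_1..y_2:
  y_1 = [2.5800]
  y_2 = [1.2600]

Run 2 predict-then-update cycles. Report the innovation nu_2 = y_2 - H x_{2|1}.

innov = [1.0525]

step 1: x^-=[-2.7036, -1.9488]  P^-=[0.7334 0.2470; 0.2470 0.8881]  S=[1.2384]  K=[0.5942; 0.2066]  nu=[5.3031]  x^+=[0.4475, -0.8531]  P^+=[0.2961 0.0950; 0.0950 0.8352]
step 2: x^-=[0.2142, -0.6701]  P^-=[0.4851 0.2671; 0.2671 0.7564]  S=[0.9905]  K=[0.4924; 0.2773]  nu=[1.0525]  x^+=[0.7325, -0.3783]  P^+=[0.2449 0.1319; 0.1319 0.6803]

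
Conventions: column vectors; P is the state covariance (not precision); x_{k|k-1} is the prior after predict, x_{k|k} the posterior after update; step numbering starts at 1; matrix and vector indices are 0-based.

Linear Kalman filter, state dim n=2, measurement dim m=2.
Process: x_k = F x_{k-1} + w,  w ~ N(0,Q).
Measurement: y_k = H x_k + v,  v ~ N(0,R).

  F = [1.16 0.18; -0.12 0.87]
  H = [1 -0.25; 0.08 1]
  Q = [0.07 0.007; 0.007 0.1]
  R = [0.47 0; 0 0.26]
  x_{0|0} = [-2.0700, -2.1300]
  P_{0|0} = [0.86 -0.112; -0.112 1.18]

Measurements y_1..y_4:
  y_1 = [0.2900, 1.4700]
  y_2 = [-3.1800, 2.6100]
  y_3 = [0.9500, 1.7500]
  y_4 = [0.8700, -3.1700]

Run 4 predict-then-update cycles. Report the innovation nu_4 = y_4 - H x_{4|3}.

step 1: x^-=[-2.7846, -1.6047]  P^-=[1.2187 -0.0385; -0.0385 1.0289]  S=[1.7723 -0.1975; -0.1975 1.2905]  K=[0.7103 0.1544; -0.0797 0.7827]  nu=[2.6734, 3.2975]  x^+=[-0.3766, 0.7632]  P^+=[0.3371 0.0132; 0.0132 0.2024]
step 2: x^-=[-0.2995, 0.7092]  P^-=[0.5357 0.0048; 0.0048 0.2553]  S=[1.0193 -0.0163; -0.0163 0.5195]  K=[0.5261 0.1082; -0.0501 0.4906]  nu=[-2.7032, 1.9248]  x^+=[-1.5135, 1.7890]  P^+=[0.2493 0.0082; 0.0082 0.1269]
step 3: x^-=[-1.4336, 1.7380]  P^-=[0.4130 0.0003; 0.0003 0.1979]  S=[0.8953 -0.0162; -0.0162 0.4606]  K=[0.4629 0.0886; -0.0472 0.4281]  nu=[2.8181, 0.1267]  x^+=[-0.1180, 1.6591]  P^+=[0.2189 0.0055; 0.0055 0.1109]
step 4: x^-=[0.1618, 1.4576]  P^-=[0.3705 -0.0007; -0.0007 0.1859]  S=[0.8524 -0.0175; -0.0175 0.4482]  K=[0.4365 0.0817; -0.0468 0.4129]  nu=[1.0726, -4.6405]  x^+=[0.2509, -0.5086]  P^+=[0.2063 0.0047; 0.0047 0.1070]

innov = [1.0726, -4.6405]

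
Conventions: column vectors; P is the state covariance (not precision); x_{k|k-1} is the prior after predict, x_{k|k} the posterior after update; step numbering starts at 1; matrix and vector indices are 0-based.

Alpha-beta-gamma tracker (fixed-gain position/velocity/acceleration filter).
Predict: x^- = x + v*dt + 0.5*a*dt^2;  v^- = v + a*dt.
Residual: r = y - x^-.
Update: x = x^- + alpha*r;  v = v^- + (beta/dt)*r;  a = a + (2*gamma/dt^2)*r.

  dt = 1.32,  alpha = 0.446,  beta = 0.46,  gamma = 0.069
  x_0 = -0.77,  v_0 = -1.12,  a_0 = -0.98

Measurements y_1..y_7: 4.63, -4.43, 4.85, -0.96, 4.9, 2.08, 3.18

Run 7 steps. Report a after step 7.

a_post = -0.0608

step 1: x_pred=-3.1022  r=7.7322  x^+=0.3464  v^+=0.2809  a^+=-0.3676
step 2: x_pred=0.3970  r=-4.8270  x^+=-1.7559  v^+=-1.8864  a^+=-0.7499
step 3: x_pred=-4.8992  r=9.7492  x^+=-0.5511  v^+=0.5212  a^+=0.0222
step 4: x_pred=0.1563  r=-1.1163  x^+=-0.3416  v^+=0.1615  a^+=-0.0662
step 5: x_pred=-0.1860  r=5.0860  x^+=2.0824  v^+=1.8466  a^+=0.3367
step 6: x_pred=4.8132  r=-2.7332  x^+=3.5942  v^+=1.3385  a^+=0.1202
step 7: x_pred=5.4657  r=-2.2857  x^+=4.4463  v^+=0.7006  a^+=-0.0608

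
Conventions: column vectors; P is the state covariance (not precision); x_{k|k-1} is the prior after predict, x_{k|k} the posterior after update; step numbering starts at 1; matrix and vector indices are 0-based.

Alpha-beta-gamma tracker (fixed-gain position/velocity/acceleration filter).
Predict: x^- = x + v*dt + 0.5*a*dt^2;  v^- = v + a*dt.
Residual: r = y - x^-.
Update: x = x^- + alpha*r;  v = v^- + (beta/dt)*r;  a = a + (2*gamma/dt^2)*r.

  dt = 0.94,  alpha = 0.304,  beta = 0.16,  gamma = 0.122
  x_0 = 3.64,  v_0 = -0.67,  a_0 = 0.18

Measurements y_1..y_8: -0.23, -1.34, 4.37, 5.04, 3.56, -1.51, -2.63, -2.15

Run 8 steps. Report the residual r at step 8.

step 1: x_pred=3.0897  r=-3.3197  x^+=2.0805  v^+=-1.0659  a^+=-0.7367
step 2: x_pred=0.7531  r=-2.0931  x^+=0.1168  v^+=-2.1147  a^+=-1.3147
step 3: x_pred=-2.4518  r=6.8218  x^+=-0.3780  v^+=-2.1893  a^+=0.5691
step 4: x_pred=-2.1845  r=7.2245  x^+=0.0117  v^+=-0.4247  a^+=2.5641
step 5: x_pred=0.7453  r=2.8147  x^+=1.6010  v^+=2.4646  a^+=3.3413
step 6: x_pred=5.3939  r=-6.9039  x^+=3.2951  v^+=4.4303  a^+=1.4349
step 7: x_pred=8.0936  r=-10.7236  x^+=4.8336  v^+=3.9538  a^+=-1.5264
step 8: x_pred=7.8758  r=-10.0258  x^+=4.8280  v^+=0.8125  a^+=-4.2949

resid = -10.0258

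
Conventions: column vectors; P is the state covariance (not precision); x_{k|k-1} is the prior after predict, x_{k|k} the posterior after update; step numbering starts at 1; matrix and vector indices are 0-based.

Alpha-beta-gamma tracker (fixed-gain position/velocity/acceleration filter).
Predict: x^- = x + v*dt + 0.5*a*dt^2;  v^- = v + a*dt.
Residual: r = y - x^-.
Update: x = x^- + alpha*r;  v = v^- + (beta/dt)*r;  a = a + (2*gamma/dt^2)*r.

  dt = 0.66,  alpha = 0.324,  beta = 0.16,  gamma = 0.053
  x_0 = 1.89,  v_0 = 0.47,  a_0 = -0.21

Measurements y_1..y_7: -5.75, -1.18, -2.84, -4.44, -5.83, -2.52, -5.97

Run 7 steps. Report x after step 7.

x_post = -8.4604

step 1: x_pred=2.1545  r=-7.9045  x^+=-0.4066  v^+=-1.5848  a^+=-2.1335
step 2: x_pred=-1.9172  r=0.7372  x^+=-1.6784  v^+=-2.8142  a^+=-1.9541
step 3: x_pred=-3.9614  r=1.1214  x^+=-3.5980  v^+=-3.8321  a^+=-1.6812
step 4: x_pred=-6.4934  r=2.0534  x^+=-5.8281  v^+=-4.4439  a^+=-1.1815
step 5: x_pred=-9.0184  r=3.1884  x^+=-7.9853  v^+=-4.4508  a^+=-0.4057
step 6: x_pred=-11.0112  r=8.4912  x^+=-8.2600  v^+=-2.6600  a^+=1.6606
step 7: x_pred=-9.6540  r=3.6840  x^+=-8.4604  v^+=-0.6709  a^+=2.5571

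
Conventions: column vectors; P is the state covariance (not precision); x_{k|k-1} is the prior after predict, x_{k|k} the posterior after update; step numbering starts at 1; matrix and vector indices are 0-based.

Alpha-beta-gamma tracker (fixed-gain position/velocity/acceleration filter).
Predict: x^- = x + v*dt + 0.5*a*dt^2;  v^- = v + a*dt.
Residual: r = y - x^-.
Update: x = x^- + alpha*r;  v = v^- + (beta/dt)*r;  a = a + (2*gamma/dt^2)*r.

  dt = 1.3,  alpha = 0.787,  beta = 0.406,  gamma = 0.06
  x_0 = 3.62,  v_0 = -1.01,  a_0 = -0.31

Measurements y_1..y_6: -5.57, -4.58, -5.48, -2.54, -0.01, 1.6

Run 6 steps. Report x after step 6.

x_post = 1.5874

step 1: x_pred=2.0450  r=-7.6151  x^+=-3.9480  v^+=-3.7912  a^+=-0.8507
step 2: x_pred=-9.5955  r=5.0155  x^+=-5.6483  v^+=-3.3308  a^+=-0.4946
step 3: x_pred=-10.3963  r=4.9163  x^+=-6.5272  v^+=-2.4384  a^+=-0.1455
step 4: x_pred=-9.8200  r=7.2800  x^+=-4.0906  v^+=-0.3539  a^+=0.3714
step 5: x_pred=-4.2369  r=4.2269  x^+=-0.9103  v^+=1.4490  a^+=0.6716
step 6: x_pred=1.5408  r=0.0592  x^+=1.5874  v^+=2.3405  a^+=0.6758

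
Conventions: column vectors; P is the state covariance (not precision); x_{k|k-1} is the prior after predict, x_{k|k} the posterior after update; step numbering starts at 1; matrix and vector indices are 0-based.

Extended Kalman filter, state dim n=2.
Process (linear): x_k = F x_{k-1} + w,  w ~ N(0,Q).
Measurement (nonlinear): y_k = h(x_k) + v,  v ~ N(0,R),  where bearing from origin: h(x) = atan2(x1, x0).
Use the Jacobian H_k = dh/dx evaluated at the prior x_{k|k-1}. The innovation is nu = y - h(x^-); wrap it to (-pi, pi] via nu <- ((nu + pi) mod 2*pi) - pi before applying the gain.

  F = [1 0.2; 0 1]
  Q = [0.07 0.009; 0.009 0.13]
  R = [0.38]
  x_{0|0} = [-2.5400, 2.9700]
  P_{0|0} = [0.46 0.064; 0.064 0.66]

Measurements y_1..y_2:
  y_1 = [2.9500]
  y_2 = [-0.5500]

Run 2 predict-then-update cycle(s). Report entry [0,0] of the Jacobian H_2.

H_jac[0,0] = -0.2653

step 1: x^-=[-1.9460, 2.9700]  P^-=[0.5820 0.2050; 0.2050 0.7900]  H_jac=[-0.2356 -0.1543]  S=[0.4460]  K=[-0.3783; -0.3817]  nu=[0.7992]  x^+=[-2.2483, 2.6650]  P^+=[0.5182 0.1406; 0.1406 0.7250]
step 2: x^-=[-1.7153, 2.6650]  P^-=[0.6734 0.2946; 0.2946 0.8550]  H_jac=[-0.2653 -0.1708]  S=[0.4790]  K=[-0.4780; -0.4680]  nu=[-2.6927]  x^+=[-0.4283, 3.9251]  P^+=[0.5640 0.1874; 0.1874 0.7501]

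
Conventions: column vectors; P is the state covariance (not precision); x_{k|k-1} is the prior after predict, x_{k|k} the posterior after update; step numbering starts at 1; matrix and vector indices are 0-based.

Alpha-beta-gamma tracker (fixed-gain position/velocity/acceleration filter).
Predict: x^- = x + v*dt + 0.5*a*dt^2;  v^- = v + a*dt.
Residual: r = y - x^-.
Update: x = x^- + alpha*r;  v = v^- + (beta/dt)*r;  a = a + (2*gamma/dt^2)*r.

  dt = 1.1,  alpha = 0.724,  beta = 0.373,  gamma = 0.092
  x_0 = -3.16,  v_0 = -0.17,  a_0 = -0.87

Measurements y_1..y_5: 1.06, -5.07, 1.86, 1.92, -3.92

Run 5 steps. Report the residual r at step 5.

step 1: x_pred=-3.8734  r=4.9334  x^+=-0.3016  v^+=0.5459  a^+=-0.1198
step 2: x_pred=0.2264  r=-5.2964  x^+=-3.6082  v^+=-1.3819  a^+=-0.9252
step 3: x_pred=-5.6880  r=7.5480  x^+=-0.2233  v^+=0.1599  a^+=0.2226
step 4: x_pred=0.0873  r=1.8327  x^+=1.4142  v^+=1.0262  a^+=0.5013
step 5: x_pred=2.8463  r=-6.7663  x^+=-2.0525  v^+=-0.7168  a^+=-0.5276

resid = -6.7663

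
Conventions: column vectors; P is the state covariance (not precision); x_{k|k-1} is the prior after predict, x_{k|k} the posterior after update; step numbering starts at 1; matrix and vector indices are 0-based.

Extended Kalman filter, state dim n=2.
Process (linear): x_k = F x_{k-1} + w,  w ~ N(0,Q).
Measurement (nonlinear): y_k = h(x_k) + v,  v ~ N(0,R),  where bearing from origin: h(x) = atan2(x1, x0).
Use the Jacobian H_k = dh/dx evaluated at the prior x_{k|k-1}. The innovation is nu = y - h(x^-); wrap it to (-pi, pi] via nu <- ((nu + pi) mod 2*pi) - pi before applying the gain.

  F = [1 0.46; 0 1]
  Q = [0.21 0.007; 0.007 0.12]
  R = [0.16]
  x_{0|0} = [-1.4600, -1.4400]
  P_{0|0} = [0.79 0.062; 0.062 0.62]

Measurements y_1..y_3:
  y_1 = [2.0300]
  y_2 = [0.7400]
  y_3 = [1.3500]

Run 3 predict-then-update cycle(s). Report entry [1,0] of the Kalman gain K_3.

K[1,0] = -0.5651

step 1: x^-=[-2.1224, -1.4400]  P^-=[1.1882 0.3542; 0.3542 0.7400]  H_jac=[0.2189 -0.3226]  S=[0.2439]  K=[0.5978; -0.6609]  nu=[-1.7077]  x^+=[-3.1433, -0.3114]  P^+=[1.1011 0.4506; 0.4506 0.6335]
step 2: x^-=[-3.2865, -0.3114]  P^-=[1.8596 0.7490; 0.7490 0.7535]  H_jac=[0.0286 -0.3016]  S=[0.2171]  K=[-0.7955; -0.9479]  nu=[-2.4961]  x^+=[-1.3009, 2.0546]  P^+=[1.7222 0.5852; 0.5852 0.5584]
step 3: x^-=[-0.3558, 2.0546]  P^-=[2.5888 0.8491; 0.8491 0.6784]  H_jac=[-0.4725 -0.0818]  S=[0.8083]  K=[-1.5994; -0.5651]  nu=[-0.3923]  x^+=[0.2716, 2.2763]  P^+=[0.5210 0.1186; 0.1186 0.4203]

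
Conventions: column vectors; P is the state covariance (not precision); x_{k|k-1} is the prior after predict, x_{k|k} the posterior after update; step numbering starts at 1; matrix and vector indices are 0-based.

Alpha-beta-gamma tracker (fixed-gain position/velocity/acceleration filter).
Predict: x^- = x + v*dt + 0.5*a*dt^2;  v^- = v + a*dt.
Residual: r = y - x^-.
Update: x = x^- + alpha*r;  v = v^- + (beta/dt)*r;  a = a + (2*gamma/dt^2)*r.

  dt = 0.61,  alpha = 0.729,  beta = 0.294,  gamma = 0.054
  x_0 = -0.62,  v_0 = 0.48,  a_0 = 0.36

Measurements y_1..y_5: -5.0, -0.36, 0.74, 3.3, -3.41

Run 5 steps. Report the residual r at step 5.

resid = -8.1797

step 1: x_pred=-0.2602  r=-4.7398  x^+=-3.7155  v^+=-1.5848  a^+=-1.0157
step 2: x_pred=-4.8712  r=4.5112  x^+=-1.5825  v^+=-0.0301  a^+=0.2937
step 3: x_pred=-1.5463  r=2.2863  x^+=0.1204  v^+=1.2509  a^+=0.9572
step 4: x_pred=1.0616  r=2.2384  x^+=2.6934  v^+=2.9137  a^+=1.6069
step 5: x_pred=4.7697  r=-8.1797  x^+=-1.1933  v^+=-0.0484  a^+=-0.7672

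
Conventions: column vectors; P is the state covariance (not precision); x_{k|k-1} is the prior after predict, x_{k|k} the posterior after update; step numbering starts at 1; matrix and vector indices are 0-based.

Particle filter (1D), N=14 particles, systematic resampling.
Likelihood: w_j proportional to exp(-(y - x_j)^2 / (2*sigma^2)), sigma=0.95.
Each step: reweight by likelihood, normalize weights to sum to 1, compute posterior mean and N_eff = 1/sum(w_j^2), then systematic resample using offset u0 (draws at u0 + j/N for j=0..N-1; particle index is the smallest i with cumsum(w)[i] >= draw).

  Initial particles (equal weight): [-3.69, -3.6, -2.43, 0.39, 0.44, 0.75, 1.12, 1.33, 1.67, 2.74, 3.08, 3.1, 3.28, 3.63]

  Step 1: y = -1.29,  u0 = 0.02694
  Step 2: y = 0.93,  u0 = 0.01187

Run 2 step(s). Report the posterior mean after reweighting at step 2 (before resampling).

post_mean = 0.5691

step 1: w=[0.0358, 0.0452, 0.4233, 0.1821, 0.1657, 0.0867, 0.0348, 0.0194, 0.0068, 0.0001, 0.0000, 0.0000, 0.0000, 0.0000]  mean=-1.0380  Neff=3.9634  idx=[0, 2, 2, 2, 2, 2, 2, 3, 3, 3, 4, 4, 5, 6]
step 2: w=[0.0000, 0.0003, 0.0003, 0.0003, 0.0003, 0.0003, 0.0003, 0.1355, 0.1355, 0.1355, 0.1395, 0.1395, 0.1565, 0.1561]  mean=0.5691  Neff=6.9990  idx=[7, 7, 8, 8, 9, 9, 10, 10, 11, 11, 12, 12, 13, 13]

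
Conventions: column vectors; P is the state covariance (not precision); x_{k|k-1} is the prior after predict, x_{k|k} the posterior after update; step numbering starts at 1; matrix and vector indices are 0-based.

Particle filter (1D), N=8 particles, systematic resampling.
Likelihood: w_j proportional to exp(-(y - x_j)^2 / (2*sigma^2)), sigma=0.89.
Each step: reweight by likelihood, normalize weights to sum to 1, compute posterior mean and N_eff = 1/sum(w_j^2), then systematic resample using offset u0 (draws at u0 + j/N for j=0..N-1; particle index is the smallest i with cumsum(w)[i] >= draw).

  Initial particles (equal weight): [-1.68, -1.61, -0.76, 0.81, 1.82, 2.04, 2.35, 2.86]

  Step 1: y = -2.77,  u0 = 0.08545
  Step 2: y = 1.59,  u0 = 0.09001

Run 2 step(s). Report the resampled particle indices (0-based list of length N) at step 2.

step 1: w=[0.4828, 0.4371, 0.0798, 0.0003, 0.0000, 0.0000, 0.0000, 0.0000]  mean=-1.5752  Neff=2.3228  idx=[0, 0, 0, 0, 1, 1, 1, 2]
step 2: w=[0.0293, 0.0293, 0.0293, 0.0293, 0.0390, 0.0390, 0.0390, 0.7659]  mean=-0.9672  Neff=1.6819  idx=[3, 6, 7, 7, 7, 7, 7, 7]

resampled_idx = [3, 6, 7, 7, 7, 7, 7, 7]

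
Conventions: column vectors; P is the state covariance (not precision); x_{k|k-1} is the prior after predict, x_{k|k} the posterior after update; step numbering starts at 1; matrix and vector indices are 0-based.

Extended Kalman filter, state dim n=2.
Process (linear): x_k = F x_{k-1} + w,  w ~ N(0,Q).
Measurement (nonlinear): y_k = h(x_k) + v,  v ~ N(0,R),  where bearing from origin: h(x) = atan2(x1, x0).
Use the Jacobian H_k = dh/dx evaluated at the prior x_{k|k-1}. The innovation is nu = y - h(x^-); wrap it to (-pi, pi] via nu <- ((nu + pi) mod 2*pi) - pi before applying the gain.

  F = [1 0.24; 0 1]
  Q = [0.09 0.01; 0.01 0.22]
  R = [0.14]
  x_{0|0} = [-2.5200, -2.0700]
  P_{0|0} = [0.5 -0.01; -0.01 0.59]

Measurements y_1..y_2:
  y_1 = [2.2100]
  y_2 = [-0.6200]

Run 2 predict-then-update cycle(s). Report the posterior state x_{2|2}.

step 1: x^-=[-3.0168, -2.0700]  P^-=[0.6192 0.1416; 0.1416 0.8100]  H_jac=[0.1546 -0.2254]  S=[0.1861]  K=[0.3431; -0.8634]  nu=[-1.5330]  x^+=[-3.5427, -0.7465]  P^+=[0.5973 0.1967; 0.1967 0.6713]
step 2: x^-=[-3.7219, -0.7465]  P^-=[0.8204 0.3678; 0.3678 0.8913]  H_jac=[0.0518 -0.2583]  S=[0.1918]  K=[-0.2737; -1.1008]  nu=[2.3236]  x^+=[-4.3579, -3.3044]  P^+=[0.8060 0.3100; 0.3100 0.6589]

x_post = [-4.3579, -3.3044]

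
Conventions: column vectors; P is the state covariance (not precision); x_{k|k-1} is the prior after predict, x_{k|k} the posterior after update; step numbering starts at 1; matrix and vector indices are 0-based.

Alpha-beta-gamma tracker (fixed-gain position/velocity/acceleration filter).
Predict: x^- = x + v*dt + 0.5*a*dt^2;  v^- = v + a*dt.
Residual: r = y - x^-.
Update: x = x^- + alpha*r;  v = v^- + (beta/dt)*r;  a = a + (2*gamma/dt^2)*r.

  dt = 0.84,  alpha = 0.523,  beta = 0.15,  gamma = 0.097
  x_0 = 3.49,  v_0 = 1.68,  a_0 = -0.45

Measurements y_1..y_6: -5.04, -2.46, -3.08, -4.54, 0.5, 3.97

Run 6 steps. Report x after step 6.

step 1: x_pred=4.7424  r=-9.7824  x^+=-0.3738  v^+=-0.4449  a^+=-3.1396
step 2: x_pred=-1.8551  r=-0.6049  x^+=-2.1715  v^+=-3.1902  a^+=-3.3059
step 3: x_pred=-6.0175  r=2.9375  x^+=-4.4812  v^+=-5.4426  a^+=-2.4983
step 4: x_pred=-9.9344  r=5.3944  x^+=-7.1131  v^+=-6.5778  a^+=-1.0151
step 5: x_pred=-12.9966  r=13.4966  x^+=-5.9379  v^+=-5.0204  a^+=2.6957
step 6: x_pred=-9.2040  r=13.1740  x^+=-2.3140  v^+=-0.4036  a^+=6.3178

x_post = -2.3140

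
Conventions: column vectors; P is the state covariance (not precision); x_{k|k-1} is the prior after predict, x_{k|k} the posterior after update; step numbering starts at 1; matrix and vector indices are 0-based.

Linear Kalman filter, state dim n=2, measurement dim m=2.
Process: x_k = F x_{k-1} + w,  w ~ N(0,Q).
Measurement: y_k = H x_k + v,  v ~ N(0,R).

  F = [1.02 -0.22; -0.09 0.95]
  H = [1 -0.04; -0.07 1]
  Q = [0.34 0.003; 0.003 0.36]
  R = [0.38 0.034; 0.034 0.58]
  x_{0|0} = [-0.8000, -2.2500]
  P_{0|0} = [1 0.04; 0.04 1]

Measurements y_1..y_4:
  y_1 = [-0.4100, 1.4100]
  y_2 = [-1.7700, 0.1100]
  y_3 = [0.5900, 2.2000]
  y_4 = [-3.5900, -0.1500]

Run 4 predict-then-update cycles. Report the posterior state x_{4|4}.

x_post = [-2.2890, 0.5787]

step 1: x^-=[-0.3210, -2.0655]  P^-=[1.4108 -0.2582; -0.2582 1.2638]  S=[1.8135 -0.3743; -0.3743 1.8868]  K=[0.7764 -0.0352; -0.0313 0.6731]  nu=[-0.1716, 3.4530]  x^+=[-0.5758, 0.2643]  P^+=[0.2949 0.0266; 0.0266 0.3912]
step 2: x^-=[-0.6455, 0.3029]  P^-=[0.6538 -0.0795; -0.0795 0.7109]  S=[1.0413 -0.1199; -0.1199 1.3052]  K=[0.6265 -0.0384; -0.0409 0.5452]  nu=[-1.1124, -0.2381]  x^+=[-1.3332, 0.2186]  P^+=[0.2374 0.0156; 0.0156 0.3159]
step 3: x^-=[-1.4080, 0.3276]  P^-=[0.5953 -0.0694; -0.0694 0.6443]  S=[0.9818 -0.1030; -0.1030 1.2370]  K=[0.6050 -0.0394; -0.0422 0.5213]  nu=[2.0111, 1.7738]  x^+=[-0.2612, 1.1675]  P^+=[0.2291 0.0138; 0.0138 0.3019]
step 4: x^-=[-0.5233, 1.1326]  P^-=[0.5868 -0.0675; -0.0675 0.6320]  S=[0.9732 -0.1001; -0.1001 1.2243]  K=[0.6017 -0.0395; -0.0422 0.5166]  nu=[-3.0214, -1.3192]  x^+=[-2.2890, 0.5787]  P^+=[0.2278 0.0135; 0.0135 0.2991]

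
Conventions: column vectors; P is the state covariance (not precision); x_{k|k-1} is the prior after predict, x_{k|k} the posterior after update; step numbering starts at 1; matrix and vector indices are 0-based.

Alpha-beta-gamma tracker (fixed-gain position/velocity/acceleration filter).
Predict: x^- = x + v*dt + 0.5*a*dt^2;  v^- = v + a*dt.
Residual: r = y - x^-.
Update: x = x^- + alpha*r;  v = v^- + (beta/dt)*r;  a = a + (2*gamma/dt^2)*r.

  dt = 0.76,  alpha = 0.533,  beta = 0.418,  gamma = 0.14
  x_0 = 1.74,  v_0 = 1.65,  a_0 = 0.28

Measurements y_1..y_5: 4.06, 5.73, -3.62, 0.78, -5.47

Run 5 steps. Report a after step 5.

a_post = -3.7398

step 1: x_pred=3.0749  r=0.9851  x^+=3.5999  v^+=2.4046  a^+=0.7576
step 2: x_pred=5.6462  r=0.0838  x^+=5.6909  v^+=3.0264  a^+=0.7982
step 3: x_pred=8.2215  r=-11.8415  x^+=1.9100  v^+=-2.8798  a^+=-4.9422
step 4: x_pred=-1.7060  r=2.4860  x^+=-0.3809  v^+=-5.2685  a^+=-3.7371
step 5: x_pred=-5.4643  r=-0.0057  x^+=-5.4673  v^+=-8.1119  a^+=-3.7398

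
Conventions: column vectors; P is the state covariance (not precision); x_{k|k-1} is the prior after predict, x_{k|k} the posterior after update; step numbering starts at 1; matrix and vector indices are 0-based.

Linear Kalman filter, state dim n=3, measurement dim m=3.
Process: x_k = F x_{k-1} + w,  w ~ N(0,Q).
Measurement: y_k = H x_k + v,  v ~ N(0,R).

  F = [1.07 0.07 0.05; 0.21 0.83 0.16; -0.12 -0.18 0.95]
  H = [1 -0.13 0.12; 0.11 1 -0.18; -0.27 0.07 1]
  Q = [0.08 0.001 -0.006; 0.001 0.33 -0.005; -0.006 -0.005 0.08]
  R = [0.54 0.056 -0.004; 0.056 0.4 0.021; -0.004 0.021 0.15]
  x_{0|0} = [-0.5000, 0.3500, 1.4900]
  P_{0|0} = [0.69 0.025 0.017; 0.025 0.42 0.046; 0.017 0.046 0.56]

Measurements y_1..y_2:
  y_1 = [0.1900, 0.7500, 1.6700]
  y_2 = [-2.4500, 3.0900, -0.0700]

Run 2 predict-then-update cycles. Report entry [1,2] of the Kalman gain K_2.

K[1,2] = 0.0196

step 1: x^-=[-0.4360, 0.4239, 1.4125]  P^-=[0.8793 0.2130 -0.0585; 0.2130 0.6862 0.0346; -0.0585 0.0346 0.5904]  S=[1.3689 0.2754 -0.2152; 0.2754 1.1527 -0.0944; -0.2152 -0.0944 0.8363]  K=[0.5633 0.1288 -0.1765; -0.0166 0.6220 0.0959; 0.1324 -0.0374 0.7577]  nu=[0.5116, 0.6283, 0.1101]  x^+=[-0.0863, 0.8168, 1.5402]  P^+=[0.3127 0.0548 0.0546; 0.0548 0.2484 0.0249; 0.0546 0.0249 0.1253]
step 2: x^-=[0.0418, 0.9062, 1.3265]  P^-=[0.4537 0.1474 0.0022; 0.1474 0.5475 -0.0097; 0.0022 -0.0097 0.1871]  S=[0.9682 0.1742 -0.0902; 0.1742 0.9948 -0.0357; -0.0902 -0.0357 0.3647]  K=[0.4101 0.1193 -0.1884; -0.0238 0.5732 0.0196; 0.0828 -0.0390 0.5261]  nu=[-2.5332, 2.4179, -1.4486]  x^+=[-0.4356, 2.3242, 0.2604]  P^+=[0.2312 0.0470 0.0317; 0.0470 0.2254 0.0120; 0.0317 0.0120 0.0855]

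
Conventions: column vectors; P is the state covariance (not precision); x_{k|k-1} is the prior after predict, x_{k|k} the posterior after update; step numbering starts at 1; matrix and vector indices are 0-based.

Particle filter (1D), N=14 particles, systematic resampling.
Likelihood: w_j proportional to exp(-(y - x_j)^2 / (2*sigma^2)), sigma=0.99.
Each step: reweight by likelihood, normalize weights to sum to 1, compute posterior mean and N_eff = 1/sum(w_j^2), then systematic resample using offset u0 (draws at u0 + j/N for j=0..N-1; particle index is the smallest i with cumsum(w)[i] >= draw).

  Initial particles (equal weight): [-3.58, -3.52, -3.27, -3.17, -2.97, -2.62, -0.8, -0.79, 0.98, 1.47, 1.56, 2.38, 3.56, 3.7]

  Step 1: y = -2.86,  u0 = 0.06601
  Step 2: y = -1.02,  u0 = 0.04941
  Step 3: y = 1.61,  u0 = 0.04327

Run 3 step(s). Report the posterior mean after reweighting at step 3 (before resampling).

step 1: w=[0.1363, 0.1422, 0.1630, 0.1691, 0.1765, 0.1724, 0.0204, 0.0200, 0.0001, 0.0000, 0.0000, 0.0000, 0.0000, 0.0000]  mean=-3.0655  Neff=6.4241  idx=[0, 1, 1, 2, 2, 2, 3, 3, 4, 4, 4, 5, 5, 7]
step 2: w=[0.0142, 0.0166, 0.0166, 0.0305, 0.0305, 0.0305, 0.0381, 0.0381, 0.0580, 0.0580, 0.0580, 0.1092, 0.1092, 0.3925]  mean=-2.1076  Neff=5.1432  idx=[3, 5, 7, 8, 10, 11, 11, 12, 13, 13, 13, 13, 13, 13]
step 3: w=[0.0000, 0.0000, 0.0000, 0.0001, 0.0001, 0.0003, 0.0003, 0.0003, 0.1665, 0.1665, 0.1665, 0.1665, 0.1665, 0.1665]  mean=-0.7923  Neff=6.0147  idx=[8, 8, 9, 9, 9, 10, 10, 11, 11, 12, 12, 12, 13, 13]

post_mean = -0.7923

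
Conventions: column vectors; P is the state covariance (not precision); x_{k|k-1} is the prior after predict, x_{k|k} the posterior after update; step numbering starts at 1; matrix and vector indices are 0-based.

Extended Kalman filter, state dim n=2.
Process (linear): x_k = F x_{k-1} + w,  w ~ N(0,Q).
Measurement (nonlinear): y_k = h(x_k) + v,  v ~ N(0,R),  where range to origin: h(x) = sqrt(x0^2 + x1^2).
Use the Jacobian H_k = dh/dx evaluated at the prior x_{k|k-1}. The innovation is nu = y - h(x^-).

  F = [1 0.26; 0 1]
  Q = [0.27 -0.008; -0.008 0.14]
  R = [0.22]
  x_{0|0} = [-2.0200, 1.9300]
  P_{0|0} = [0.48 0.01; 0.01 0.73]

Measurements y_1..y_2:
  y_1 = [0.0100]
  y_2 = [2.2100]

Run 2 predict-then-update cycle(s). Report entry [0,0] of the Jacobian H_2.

H_jac[0,0] = -0.7905

step 1: x^-=[-1.5182, 1.9300]  P^-=[0.8045 0.1918; 0.1918 0.8700]  H_jac=[-0.6183 0.7860]  S=[0.8786]  K=[-0.3946; 0.6433]  nu=[-2.4456]  x^+=[-0.5532, 0.3567]  P^+=[0.6678 0.4148; 0.4148 0.5064]
step 2: x^-=[-0.4605, 0.3567]  P^-=[1.1877 0.5385; 0.5385 0.6464]  H_jac=[-0.7905 0.6124]  S=[0.6833]  K=[-0.8915; -0.0437]  nu=[1.6275]  x^+=[-1.9114, 0.2856]  P^+=[0.6446 0.5119; 0.5119 0.6451]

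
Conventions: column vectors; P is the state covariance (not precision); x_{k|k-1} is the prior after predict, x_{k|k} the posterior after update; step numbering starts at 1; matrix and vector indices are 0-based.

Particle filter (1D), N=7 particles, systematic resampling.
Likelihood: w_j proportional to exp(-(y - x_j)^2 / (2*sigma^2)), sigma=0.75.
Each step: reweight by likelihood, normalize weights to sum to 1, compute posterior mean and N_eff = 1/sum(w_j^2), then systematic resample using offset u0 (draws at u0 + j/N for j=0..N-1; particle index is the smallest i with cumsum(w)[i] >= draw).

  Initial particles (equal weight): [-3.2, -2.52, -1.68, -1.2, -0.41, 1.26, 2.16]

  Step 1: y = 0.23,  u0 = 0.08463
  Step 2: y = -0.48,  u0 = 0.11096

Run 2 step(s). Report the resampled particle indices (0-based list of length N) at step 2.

step 1: w=[0.0000, 0.0009, 0.0295, 0.1227, 0.5250, 0.2943, 0.0276]  mean=0.0159  Neff=2.6391  idx=[3, 4, 4, 4, 4, 5, 5]
step 2: w=[0.1328, 0.2097, 0.2097, 0.2097, 0.2097, 0.0143, 0.0143]  mean=-0.4672  Neff=5.1580  idx=[0, 1, 2, 2, 3, 4, 4]

resampled_idx = [0, 1, 2, 2, 3, 4, 4]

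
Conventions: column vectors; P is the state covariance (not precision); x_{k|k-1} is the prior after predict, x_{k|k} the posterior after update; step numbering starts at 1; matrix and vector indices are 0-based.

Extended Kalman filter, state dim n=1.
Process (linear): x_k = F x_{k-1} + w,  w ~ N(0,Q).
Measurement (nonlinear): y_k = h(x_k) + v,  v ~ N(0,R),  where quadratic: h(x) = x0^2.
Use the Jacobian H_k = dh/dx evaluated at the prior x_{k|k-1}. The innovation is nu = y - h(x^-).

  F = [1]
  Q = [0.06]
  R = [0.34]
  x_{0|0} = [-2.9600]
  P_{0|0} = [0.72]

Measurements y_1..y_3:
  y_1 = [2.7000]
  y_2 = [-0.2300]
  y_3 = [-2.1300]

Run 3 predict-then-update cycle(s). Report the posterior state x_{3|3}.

x_post = [-0.3409]

step 1: x^-=[-2.9600]  P^-=[0.7800]  H_jac=[-5.9200]  S=[27.6762]  K=[-0.1668]  nu=[-6.0616]  x^+=[-1.9487]  P^+=[0.0096]
step 2: x^-=[-1.9487]  P^-=[0.0696]  H_jac=[-3.8973]  S=[1.3969]  K=[-0.1941]  nu=[-4.0273]  x^+=[-1.1668]  P^+=[0.0169]
step 3: x^-=[-1.1668]  P^-=[0.0769]  H_jac=[-2.3337]  S=[0.7590]  K=[-0.2366]  nu=[-3.4915]  x^+=[-0.3409]  P^+=[0.0345]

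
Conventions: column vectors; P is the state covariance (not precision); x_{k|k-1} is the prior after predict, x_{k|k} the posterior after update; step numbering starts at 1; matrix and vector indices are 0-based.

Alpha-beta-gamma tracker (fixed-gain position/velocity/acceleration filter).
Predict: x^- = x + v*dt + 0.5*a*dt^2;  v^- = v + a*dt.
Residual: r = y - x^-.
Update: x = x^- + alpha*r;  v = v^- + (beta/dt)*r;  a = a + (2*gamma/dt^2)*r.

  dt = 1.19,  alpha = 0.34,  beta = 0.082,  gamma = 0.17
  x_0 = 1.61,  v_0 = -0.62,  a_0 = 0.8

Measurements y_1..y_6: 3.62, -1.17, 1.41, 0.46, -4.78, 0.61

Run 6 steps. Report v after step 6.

step 1: x_pred=1.4386  r=2.1814  x^+=2.1803  v^+=0.4823  a^+=1.3237
step 2: x_pred=3.6915  r=-4.8615  x^+=2.0386  v^+=1.7226  a^+=0.1565
step 3: x_pred=4.1993  r=-2.7893  x^+=3.2509  v^+=1.7166  a^+=-0.5132
step 4: x_pred=4.9303  r=-4.4703  x^+=3.4104  v^+=0.7979  a^+=-1.5865
step 5: x_pred=3.2365  r=-8.0165  x^+=0.5109  v^+=-1.6425  a^+=-3.5112
step 6: x_pred=-3.9297  r=4.5397  x^+=-2.3862  v^+=-5.5080  a^+=-2.4213

v_post = -5.5080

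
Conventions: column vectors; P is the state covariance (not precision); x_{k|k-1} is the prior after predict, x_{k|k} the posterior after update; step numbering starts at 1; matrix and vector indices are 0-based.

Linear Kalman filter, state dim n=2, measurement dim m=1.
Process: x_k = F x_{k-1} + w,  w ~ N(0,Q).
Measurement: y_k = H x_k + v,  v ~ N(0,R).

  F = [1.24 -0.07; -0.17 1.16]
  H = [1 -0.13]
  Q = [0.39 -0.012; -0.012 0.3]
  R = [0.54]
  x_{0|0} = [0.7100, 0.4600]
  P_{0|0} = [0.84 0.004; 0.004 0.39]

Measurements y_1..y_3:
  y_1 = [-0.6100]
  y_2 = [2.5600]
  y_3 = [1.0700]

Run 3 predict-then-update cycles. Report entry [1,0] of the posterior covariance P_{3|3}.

P_post[1,0] = 0.1299

step 1: x^-=[0.8482, 0.4129]  P^-=[1.6828 -0.2149; -0.2149 0.8475]  S=[2.2930]  K=[0.7461; -0.1418]  nu=[-1.4045]  x^+=[-0.1997, 0.6120]  P^+=[0.4065 0.0276; 0.0276 0.8014]
step 2: x^-=[-0.2904, 0.7439]  P^-=[1.0141 -0.1227; -0.1227 1.3792]  S=[1.6093]  K=[0.6401; -0.1877]  nu=[2.9471]  x^+=[1.5959, 0.1909]  P^+=[0.3548 0.0706; 0.0706 1.3225]
step 3: x^-=[1.9656, -0.0499]  P^-=[0.9298 -0.0918; -0.0918 2.0620]  S=[1.5285]  K=[0.6161; -0.2354]  nu=[-0.9021]  x^+=[1.4098, 0.1625]  P^+=[0.3496 0.1299; 0.1299 1.9773]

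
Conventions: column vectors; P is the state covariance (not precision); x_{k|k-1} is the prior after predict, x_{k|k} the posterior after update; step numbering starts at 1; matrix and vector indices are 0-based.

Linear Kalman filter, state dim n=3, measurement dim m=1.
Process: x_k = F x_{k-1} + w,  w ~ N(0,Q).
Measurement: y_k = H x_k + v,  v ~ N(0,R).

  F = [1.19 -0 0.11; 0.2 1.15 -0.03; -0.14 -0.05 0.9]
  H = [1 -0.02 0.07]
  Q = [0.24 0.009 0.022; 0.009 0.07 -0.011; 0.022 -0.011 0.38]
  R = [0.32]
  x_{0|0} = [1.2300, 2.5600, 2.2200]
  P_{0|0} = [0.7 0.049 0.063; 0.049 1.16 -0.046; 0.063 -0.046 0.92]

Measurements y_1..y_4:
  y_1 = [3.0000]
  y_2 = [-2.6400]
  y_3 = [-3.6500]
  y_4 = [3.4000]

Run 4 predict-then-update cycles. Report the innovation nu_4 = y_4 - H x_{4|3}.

innov = [6.4634]

step 1: x^-=[1.7079, 3.1234, 1.6978]  P^-=[1.2589 0.2329 0.0603; 0.2329 1.6579 -0.1666; 0.0603 -0.1666 1.1308]  S=[1.5847]  K=[0.7941; 0.1187; 0.0901]  nu=[1.2357]  x^+=[2.6892, 3.2701, 1.8091]  P^+=[0.2595 0.0835 -0.0531; 0.0835 1.6356 -0.1835; -0.0531 -0.1835 1.1179]
step 2: x^-=[3.3992, 4.2442, 1.0882]  P^-=[0.6071 0.1589 0.0294; 0.1589 2.2961 -0.3568; 0.0294 -0.3568 1.3257]  S=[0.9333]  K=[0.6493; 0.0943; 0.1386]  nu=[-6.0305]  x^+=[-0.5165, 3.6755, 0.2523]  P^+=[0.2136 0.1018 -0.0546; 0.1018 2.2878 -0.3690; -0.0546 -0.3690 1.3078]
step 3: x^-=[-0.5869, 4.1159, 0.1156]  P^-=[0.5441 0.1489 0.0543; 0.1489 3.1783 -0.5938; 0.0543 -0.5938 1.4976]  S=[0.8760]  K=[0.6220; 0.0499; 0.1952]  nu=[-2.9889]  x^+=[-2.4461, 3.9667, -0.4677]  P^+=[0.2051 0.1217 -0.0521; 0.1217 3.1761 -0.6023; -0.0521 -0.6023 1.4643]
step 4: x^-=[-2.9623, 4.0865, -0.2768]  P^-=[0.5346 0.1440 0.0739; 0.1440 4.3781 -0.8936; 0.0739 -0.8936 1.6470]  S=[0.8715]  K=[0.6160; -0.0070; 0.2376]  nu=[6.4634]  x^+=[1.0194, 4.0412, 1.2587]  P^+=[0.2038 0.1478 -0.0537; 0.1478 4.3781 -0.8921; -0.0537 -0.8921 1.5979]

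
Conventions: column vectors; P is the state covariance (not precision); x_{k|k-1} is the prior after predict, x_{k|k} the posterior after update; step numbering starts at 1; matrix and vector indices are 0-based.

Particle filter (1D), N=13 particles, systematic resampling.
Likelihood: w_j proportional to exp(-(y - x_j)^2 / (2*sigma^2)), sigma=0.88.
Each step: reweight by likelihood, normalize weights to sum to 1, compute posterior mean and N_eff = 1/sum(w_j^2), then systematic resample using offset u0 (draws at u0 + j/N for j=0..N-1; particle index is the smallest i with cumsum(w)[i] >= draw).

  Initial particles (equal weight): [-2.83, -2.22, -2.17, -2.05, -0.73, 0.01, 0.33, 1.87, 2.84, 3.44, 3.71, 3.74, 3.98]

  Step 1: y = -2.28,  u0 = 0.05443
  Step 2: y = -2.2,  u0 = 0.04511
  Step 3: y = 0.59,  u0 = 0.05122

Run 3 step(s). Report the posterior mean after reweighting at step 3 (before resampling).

post_mean = -2.1328

step 1: w=[0.2038, 0.2471, 0.2458, 0.2394, 0.0525, 0.0084, 0.0030, 0.0000, 0.0000, 0.0000, 0.0000, 0.0000, 0.0000]  mean=-2.1866  Neff=4.4815  idx=[0, 0, 1, 1, 1, 1, 2, 2, 2, 3, 3, 3, 4]
step 2: w=[0.0659, 0.0659, 0.0851, 0.0851, 0.0851, 0.0851, 0.0851, 0.0851, 0.0851, 0.0839, 0.0839, 0.0839, 0.0211]  mean=-2.2134  Neff=12.3616  idx=[0, 1, 2, 3, 4, 5, 6, 7, 8, 9, 10, 10, 11]
step 3: w=[0.0057, 0.0057, 0.0665, 0.0665, 0.0665, 0.0665, 0.0796, 0.0796, 0.0796, 0.1209, 0.1209, 0.1209, 0.1209]  mean=-2.1328  Neff=10.4962  idx=[2, 3, 4, 6, 7, 7, 8, 9, 10, 10, 11, 12, 12]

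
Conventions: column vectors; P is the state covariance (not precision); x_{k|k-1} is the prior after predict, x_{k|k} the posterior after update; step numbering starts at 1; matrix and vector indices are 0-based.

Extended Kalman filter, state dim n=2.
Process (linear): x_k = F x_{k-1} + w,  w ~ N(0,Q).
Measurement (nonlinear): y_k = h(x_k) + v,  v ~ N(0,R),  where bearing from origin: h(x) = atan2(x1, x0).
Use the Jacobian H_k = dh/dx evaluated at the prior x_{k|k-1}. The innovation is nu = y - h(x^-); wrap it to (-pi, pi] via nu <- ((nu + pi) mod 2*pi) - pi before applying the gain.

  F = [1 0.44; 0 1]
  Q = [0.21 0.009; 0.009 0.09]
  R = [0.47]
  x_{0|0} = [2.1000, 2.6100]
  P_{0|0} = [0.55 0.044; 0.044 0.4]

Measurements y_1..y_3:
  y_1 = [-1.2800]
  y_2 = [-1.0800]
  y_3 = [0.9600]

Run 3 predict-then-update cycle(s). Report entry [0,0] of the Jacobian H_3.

step 1: x^-=[3.2484, 2.6100]  P^-=[0.8762 0.2290; 0.2290 0.4900]  H_jac=[-0.1503 0.1871]  S=[0.4941]  K=[-0.1798; 0.1159]  nu=[-1.9569]  x^+=[3.6003, 2.3833]  P^+=[0.8602 0.2393; 0.2393 0.4834]
step 2: x^-=[4.6490, 2.3833]  P^-=[1.3743 0.4610; 0.4610 0.5734]  H_jac=[-0.0873 0.1703]  S=[0.4834]  K=[-0.0858; 0.1188]  nu=[-1.5537]  x^+=[4.7823, 2.1987]  P^+=[1.3708 0.4659; 0.4659 0.5665]
step 3: x^-=[5.7498, 2.1987]  P^-=[2.1005 0.7242; 0.7242 0.6565]  H_jac=[-0.0580 0.1517]  S=[0.4794]  K=[-0.0250; 0.1201]  nu=[0.5948]  x^+=[5.7349, 2.2702]  P^+=[2.1002 0.7256; 0.7256 0.6496]

H_jac[0,0] = -0.0580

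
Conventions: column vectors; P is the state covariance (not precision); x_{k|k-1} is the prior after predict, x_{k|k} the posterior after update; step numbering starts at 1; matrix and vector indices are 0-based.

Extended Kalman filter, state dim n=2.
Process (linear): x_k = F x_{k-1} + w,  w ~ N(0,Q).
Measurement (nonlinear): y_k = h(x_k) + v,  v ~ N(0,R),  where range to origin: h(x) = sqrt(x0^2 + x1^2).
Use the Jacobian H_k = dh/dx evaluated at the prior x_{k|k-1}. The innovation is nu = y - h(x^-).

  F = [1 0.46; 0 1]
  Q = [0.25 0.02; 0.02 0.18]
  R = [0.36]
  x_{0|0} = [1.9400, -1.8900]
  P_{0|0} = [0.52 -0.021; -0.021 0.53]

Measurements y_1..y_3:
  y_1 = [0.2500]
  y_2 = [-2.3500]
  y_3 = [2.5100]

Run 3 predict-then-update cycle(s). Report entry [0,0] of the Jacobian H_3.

H_jac[0,0] = 0.7953

step 1: x^-=[1.0706, -1.8900]  P^-=[0.8628 0.2428; 0.2428 0.7100]  H_jac=[0.4929 -0.8701]  S=[0.8989]  K=[0.2381; -0.5541]  nu=[-1.9222]  x^+=[0.6130, -0.8249]  P^+=[0.8119 0.3614; 0.3614 0.4340]
step 2: x^-=[0.2335, -0.8249]  P^-=[1.4862 0.5810; 0.5810 0.6140]  H_jac=[0.2724 -0.9622]  S=[0.7341]  K=[-0.2100; -0.5891]  nu=[-3.2073]  x^+=[0.9071, 1.0646]  P^+=[1.4538 0.4902; 0.4902 0.3592]
step 3: x^-=[1.3968, 1.0646]  P^-=[2.2308 0.6754; 0.6754 0.5392]  H_jac=[0.7953 0.6062]  S=[2.6205]  K=[0.8333; 0.3297]  nu=[0.7537]  x^+=[2.0249, 1.3131]  P^+=[0.4112 -0.0446; -0.0446 0.2543]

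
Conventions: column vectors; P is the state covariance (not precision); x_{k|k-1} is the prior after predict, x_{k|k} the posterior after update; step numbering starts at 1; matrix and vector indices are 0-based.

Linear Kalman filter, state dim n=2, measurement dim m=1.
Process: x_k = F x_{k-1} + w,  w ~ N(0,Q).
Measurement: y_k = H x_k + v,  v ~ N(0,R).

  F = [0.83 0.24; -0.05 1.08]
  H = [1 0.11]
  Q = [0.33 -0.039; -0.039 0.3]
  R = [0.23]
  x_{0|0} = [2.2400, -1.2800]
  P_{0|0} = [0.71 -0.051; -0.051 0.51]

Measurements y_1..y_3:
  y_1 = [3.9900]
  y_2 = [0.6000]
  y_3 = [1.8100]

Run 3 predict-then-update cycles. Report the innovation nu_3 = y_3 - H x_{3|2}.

innov = [1.4147]

step 1: x^-=[1.5520, -1.4944]  P^-=[0.8282 0.0186; 0.0186 0.9021]  S=[1.0732]  K=[0.7736; 0.1098]  nu=[2.6024]  x^+=[3.5652, -1.2086]  P^+=[0.1859 -0.0726; -0.0726 0.8892]
step 2: x^-=[2.6691, -1.4836]  P^-=[0.4804 0.1196; 0.1196 1.3455]  S=[0.7530]  K=[0.6555; 0.3554]  nu=[-1.9059]  x^+=[1.4199, -2.1609]  P^+=[0.1569 -0.0558; -0.0558 1.2504]
step 3: x^-=[0.6599, -2.4047]  P^-=[0.4879 0.2292; 0.2292 1.7648]  S=[0.7897]  K=[0.6498; 0.5361]  nu=[1.4147]  x^+=[1.5791, -1.6463]  P^+=[0.1545 -0.0459; -0.0459 1.5379]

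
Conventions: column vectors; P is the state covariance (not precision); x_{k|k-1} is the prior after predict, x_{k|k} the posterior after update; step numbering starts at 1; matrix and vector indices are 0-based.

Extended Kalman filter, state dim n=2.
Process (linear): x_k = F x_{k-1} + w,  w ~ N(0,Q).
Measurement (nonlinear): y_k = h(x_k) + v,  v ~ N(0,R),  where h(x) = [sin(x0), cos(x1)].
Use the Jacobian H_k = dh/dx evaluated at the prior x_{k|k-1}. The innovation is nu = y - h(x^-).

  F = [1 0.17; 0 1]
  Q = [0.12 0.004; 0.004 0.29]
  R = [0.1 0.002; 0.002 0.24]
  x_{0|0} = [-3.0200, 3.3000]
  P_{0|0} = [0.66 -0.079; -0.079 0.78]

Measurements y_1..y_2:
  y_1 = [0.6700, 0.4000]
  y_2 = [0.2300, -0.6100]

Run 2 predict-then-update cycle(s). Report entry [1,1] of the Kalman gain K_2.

K[1,1] = 0.9419

step 1: x^-=[-2.4590, 3.3000]  P^-=[0.7757 0.0576; 0.0576 1.0700]  H_jac=[-0.7759 0.0000; 0.0000 0.1577]  S=[0.5670 -0.0051; -0.0051 0.2666]  K=[-1.0614 0.0140; -0.0732 0.6317]  nu=[1.3008, 1.3875]  x^+=[-3.8202, 4.0812]  P^+=[0.1367 0.0078; 0.0078 0.9601]
step 2: x^-=[-3.1264, 4.0812]  P^-=[0.2871 0.1750; 0.1750 1.2501]  H_jac=[-0.9999 0.0000; 0.0000 0.8073]  S=[0.3871 -0.1393; -0.1393 1.0548]  K=[-0.7281 0.0378; -0.1132 0.9419]  nu=[0.2452, -0.0199]  x^+=[-3.3057, 4.0347]  P^+=[0.0727 0.0094; 0.0094 0.2797]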